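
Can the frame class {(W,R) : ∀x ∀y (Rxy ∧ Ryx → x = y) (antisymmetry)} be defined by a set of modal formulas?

Any modally definable frame class is closed under surjective bounded morphisms.
The 8-cycle (worlds w0,w1,w2,w3,w4,w5,w6,w7 with w0→w1→w2→w3→w4→w5→w6→w7→w0) is antisymmetric. Sending even-indexed worlds to s and odd-indexed worlds to t is a surjective bounded morphism onto the two-world frame with s↔t, which is not antisymmetric.
So no modal formula (or set of formulas) defines exactly the antisymmetric frames.

No — not modally definable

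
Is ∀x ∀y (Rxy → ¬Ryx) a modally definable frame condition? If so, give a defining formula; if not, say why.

Any modally definable frame class is closed under surjective bounded morphisms.
The 5-cycle (worlds 0,1,2,3,4 with 0→1→2→3→4→0) is asymmetric. Mapping every world to a single reflexive point • is a surjective bounded morphism, and the reflexive point is not asymmetric (R•• but asymmetry requires ¬R••).
So the class is not modally definable.

No — not modally definable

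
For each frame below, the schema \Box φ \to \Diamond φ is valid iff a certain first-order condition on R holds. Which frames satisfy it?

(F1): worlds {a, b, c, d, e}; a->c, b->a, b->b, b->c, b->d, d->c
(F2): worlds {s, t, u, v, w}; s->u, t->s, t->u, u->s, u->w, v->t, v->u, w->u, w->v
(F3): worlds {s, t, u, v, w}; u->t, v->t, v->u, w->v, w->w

This is the axiom for seriality; its first-order frame correspondent is \forall x \exists y Rxy.
(F1): fails — world c has no successor.
(F2): satisfies the condition.
(F3): fails — world s has no successor.

(F2)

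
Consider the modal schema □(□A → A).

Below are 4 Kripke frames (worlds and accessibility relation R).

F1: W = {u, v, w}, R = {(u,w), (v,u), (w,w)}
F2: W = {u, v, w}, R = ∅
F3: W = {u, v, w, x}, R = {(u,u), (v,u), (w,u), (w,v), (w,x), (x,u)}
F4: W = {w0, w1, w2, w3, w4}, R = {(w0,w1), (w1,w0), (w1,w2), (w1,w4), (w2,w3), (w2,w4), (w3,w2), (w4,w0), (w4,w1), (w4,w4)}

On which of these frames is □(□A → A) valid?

The schema corresponds to shift-reflexivity: ∀x ∀y (Rxy → Ryy).
F1: fails — Rvu but not Ruu.
F2: ✓.
F3: fails — Rwx but not Rxx.
F4: fails — Rw1w2 but not Rw2w2.

F2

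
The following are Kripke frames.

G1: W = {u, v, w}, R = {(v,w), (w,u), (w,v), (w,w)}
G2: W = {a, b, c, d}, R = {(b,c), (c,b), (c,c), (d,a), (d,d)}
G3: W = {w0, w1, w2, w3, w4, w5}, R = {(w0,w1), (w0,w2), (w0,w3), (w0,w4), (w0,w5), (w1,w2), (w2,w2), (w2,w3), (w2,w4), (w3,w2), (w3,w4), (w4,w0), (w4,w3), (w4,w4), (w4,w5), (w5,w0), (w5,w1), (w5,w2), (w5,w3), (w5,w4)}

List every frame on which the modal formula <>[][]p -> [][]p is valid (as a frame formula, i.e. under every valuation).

The schema corresponds to a generalized confluence (Geach) condition: forall x forall y forall z ((xRy & x R^2 z) -> exists w (y R^2 w & z = w)).
G1: fails — wRu, wR²u but no t with uR²t and u=t.
G2: fails — dRa, dR²a but no w with aR²w and a=w.
G3: fails — w0Rw1, w0R²w0 but no w with w1R²w and w0=w.

none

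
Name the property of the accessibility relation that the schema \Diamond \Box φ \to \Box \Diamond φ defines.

convergence: \forall x \forall y \forall z (Rxy \wedge Rxz \to \exists w (Ryw \wedge Rzw))

Suppose ◇□φ→□◇φ is valid. Take Rxy, Rxz and set V(φ)={w : Ryw}. Then □φ at y so ◇□φ at x, so □◇φ at x, so ◇φ at z, giving w with Rzw and Ryw.
Conversely, any frame satisfying \forall x \forall y \forall z (Rxy \wedge Rxz \to \exists w (Ryw \wedge Rzw)) validates the schema.
So the correspondent is convergence.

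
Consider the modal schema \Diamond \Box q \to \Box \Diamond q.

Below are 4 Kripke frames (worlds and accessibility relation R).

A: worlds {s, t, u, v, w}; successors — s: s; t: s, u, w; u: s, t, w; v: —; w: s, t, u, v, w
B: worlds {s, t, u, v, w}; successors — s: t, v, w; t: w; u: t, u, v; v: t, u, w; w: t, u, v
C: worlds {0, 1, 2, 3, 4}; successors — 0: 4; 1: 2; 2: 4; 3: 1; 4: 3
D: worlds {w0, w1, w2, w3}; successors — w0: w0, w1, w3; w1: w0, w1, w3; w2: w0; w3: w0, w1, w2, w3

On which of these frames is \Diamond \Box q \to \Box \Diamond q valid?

The schema corresponds to convergence: \forall x \forall y \forall z (Rxy \wedge Rxz \to \exists w (Ryw \wedge Rzw)).
A: fails — Rww and Rwv but w and v have no common successor.
B: fails — Rsw and Rst but w and t have no common successor.
C: holds.
D: holds.

C, D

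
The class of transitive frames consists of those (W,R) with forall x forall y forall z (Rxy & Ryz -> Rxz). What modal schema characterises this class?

□q → □□q

A defining formula is □q → □□q (the 4 axiom).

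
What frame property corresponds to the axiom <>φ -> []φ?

Suppose ◇φ→□φ is valid. Take Rxy, Rxz and set V(φ)={y}. Then ◇φ at x, so □φ at x, so φ at z, i.e. z=y.

partial functionality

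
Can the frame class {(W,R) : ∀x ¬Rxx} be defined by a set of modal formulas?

No

Any modally definable frame class is closed under surjective bounded morphisms.
The 3-cycle (worlds s,t,u with s→t→u→s) is irreflexive, and the map sending every world to a single reflexive point • is a surjective bounded morphism (forth: every edge maps to (•,•); back: every world has a successor). So any modal formula valid on the 3-cycle is also valid on the reflexive point, which is not irreflexive.
Hence irreflexivity is not modally definable.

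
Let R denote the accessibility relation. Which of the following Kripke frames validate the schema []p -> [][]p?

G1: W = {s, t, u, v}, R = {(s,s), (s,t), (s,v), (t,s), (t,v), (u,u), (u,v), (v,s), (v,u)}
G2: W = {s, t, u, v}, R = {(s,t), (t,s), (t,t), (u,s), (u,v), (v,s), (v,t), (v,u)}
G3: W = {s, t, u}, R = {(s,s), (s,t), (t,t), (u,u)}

This is the axiom for transitivity; its first-order frame correspondent is forall x forall y forall z (Rxy & Ryz -> Rxz).
G1: fails — Ruv and Rvs but not Rus.
G2: fails — Ruv and Rvt but not Rut.
G3: condition met.

G3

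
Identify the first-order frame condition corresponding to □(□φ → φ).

This is the T□ axiom.
It corresponds to shift-reflexivity: ∀x ∀y (Rxy → Ryy).

Shift-reflexivity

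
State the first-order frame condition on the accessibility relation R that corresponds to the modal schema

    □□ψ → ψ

∀x ∃w (xR²w ∧ x = w)

This is a Sahlqvist (Geach-type) schema ◇^0□^2ψ → □^0◇^0ψ.
First-order correspondent: ∀x ∃w (xR²w ∧ x = w).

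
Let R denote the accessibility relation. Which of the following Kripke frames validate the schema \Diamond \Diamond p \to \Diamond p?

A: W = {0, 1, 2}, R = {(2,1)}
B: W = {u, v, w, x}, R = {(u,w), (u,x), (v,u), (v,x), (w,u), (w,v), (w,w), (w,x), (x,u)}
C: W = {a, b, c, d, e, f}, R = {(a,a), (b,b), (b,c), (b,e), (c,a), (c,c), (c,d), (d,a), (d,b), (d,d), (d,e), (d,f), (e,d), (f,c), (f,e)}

A

The schema corresponds to a generalized confluence (Geach) condition: \forall x \forall y (x R^2 y \to \exists w (y = w \wedge xRw)).
A: condition met.
B: fails — uR²u but no t with u=t and uRt.
C: fails — bR²a but no w with a=w and bRw.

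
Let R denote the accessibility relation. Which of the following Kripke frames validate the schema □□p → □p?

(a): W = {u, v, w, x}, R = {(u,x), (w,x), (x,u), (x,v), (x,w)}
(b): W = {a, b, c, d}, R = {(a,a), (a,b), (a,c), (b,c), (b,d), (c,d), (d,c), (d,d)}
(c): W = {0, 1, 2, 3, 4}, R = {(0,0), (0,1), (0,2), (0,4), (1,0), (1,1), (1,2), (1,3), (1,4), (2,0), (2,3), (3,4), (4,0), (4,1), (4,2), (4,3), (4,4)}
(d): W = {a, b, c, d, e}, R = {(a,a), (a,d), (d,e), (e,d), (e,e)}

The schema corresponds to density: ∀x ∀y (Rxy → ∃z (Rxz ∧ Rzy)).
(a): fails — Rxw but no z with Rxz and Rzw.
(b): holds.
(c): fails — R23 but no z with R2z and Rz3.
(d): holds.

(b), (d)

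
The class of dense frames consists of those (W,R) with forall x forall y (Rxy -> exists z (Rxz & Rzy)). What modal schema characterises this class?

□□r → □r

The condition is density. The C4 schema □□r → □r defines it.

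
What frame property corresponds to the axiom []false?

emptiness of R

□⊥ is valid iff no world has any successor (otherwise □⊥ fails at any world with one).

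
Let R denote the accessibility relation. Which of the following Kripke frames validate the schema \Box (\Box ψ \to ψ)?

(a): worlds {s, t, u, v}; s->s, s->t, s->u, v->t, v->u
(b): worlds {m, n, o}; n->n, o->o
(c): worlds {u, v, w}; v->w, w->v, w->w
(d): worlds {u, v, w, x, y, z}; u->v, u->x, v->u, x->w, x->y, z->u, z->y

(b)

Frame correspondent (Sahlqvist): \forall x \forall y (Rxy \to Ryy) — i.e. shift-reflexivity.
(a): fails — Rvt but not Rtt.
(b): condition met.
(c): fails — Rwv but not Rvv.
(d): fails — Ruv but not Rvv.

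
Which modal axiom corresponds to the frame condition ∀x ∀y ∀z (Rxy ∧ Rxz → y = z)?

◇s → □s

The condition is partial functionality. The CD schema ◇s → □s defines it.
Suppose ◇s→□s is valid. Take Rxy, Rxz and set V(s)={y}. Then ◇s at x, so □s at x, so s at z, i.e. z=y.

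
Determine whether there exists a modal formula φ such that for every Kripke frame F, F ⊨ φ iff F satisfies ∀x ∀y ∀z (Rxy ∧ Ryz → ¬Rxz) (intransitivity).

Modal frame validity is preserved under surjective bounded morphisms.
The 5-cycle (worlds w0,w1,w2,w3,w4 with w0→w1→w2→w3→w4→w0) is intransitive. Mapping every world to a single reflexive point • is a surjective bounded morphism; the reflexive point is not intransitive (R••∧R•• but R••).
Hence intransitivity is not modally definable.

No — not modally definable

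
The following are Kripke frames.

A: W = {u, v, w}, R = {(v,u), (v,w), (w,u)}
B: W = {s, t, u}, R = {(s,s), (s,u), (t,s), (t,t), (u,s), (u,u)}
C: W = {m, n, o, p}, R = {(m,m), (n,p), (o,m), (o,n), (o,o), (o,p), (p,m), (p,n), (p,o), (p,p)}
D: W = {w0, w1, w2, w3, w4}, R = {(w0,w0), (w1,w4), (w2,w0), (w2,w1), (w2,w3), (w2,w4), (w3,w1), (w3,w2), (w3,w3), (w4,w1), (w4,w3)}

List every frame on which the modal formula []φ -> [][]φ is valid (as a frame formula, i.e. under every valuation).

A

The schema corresponds to transitivity: forall x forall y forall z (Rxy & Ryz -> Rxz).
A: ✓.
B: fails — Rts and Rsu but not Rtu.
C: fails — Rnp and Rpm but not Rnm.
D: fails — Rw3w1 and Rw1w4 but not Rw3w4.
Valid on: A.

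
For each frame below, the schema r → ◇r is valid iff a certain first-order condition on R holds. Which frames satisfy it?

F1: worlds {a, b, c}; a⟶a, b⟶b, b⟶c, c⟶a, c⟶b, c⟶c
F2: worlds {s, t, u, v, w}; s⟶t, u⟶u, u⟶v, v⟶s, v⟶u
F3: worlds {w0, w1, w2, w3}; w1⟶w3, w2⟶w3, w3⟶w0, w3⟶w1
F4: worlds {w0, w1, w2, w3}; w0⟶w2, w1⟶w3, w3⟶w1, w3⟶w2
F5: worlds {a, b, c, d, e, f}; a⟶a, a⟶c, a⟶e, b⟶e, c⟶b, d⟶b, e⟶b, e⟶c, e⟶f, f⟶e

F1

This is the axiom for reflexivity; its first-order frame correspondent is ∀x Rxx.
F1: ✓.
F2: fails — world s does not see itself.
F3: fails — world w0 does not see itself.
F4: fails — world w0 does not see itself.
F5: fails — world b does not see itself.
Valid on: F1.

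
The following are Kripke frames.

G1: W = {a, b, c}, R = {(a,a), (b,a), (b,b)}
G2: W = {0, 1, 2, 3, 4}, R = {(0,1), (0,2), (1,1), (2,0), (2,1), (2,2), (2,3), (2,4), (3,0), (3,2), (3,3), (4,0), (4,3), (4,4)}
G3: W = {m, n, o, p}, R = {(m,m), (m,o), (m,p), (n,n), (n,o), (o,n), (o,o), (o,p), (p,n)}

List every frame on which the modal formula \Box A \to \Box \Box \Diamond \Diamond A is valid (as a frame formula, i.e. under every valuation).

G1, G3

The schema corresponds to a generalized confluence (Geach) condition: \forall x \forall z (x R^2 z \to \exists w (xRw \wedge z R^2 w)).
G1: ✓.
G2: fails — 3R²1 but no w with 3Rw and 1R²w.
G3: ✓.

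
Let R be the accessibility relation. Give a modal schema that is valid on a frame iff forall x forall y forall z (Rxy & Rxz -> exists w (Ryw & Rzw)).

The condition is convergence. The .2 schema ◇□r → □◇r defines it.
Suppose ◇□r→□◇r is valid. Take Rxy, Rxz and set V(r)={w : Ryw}. Then □r at y so ◇□r at x, so □◇r at x, so ◇r at z, giving w with Rzw and Ryw.

◇□r → □◇r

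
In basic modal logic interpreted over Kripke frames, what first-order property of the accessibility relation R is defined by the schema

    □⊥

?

□⊥ is valid iff no world has any successor (otherwise □⊥ fails at any world with one).
Conversely, any frame satisfying ∀x ∀y ¬Rxy validates the schema.
So the correspondent is emptiness of R.

emptiness of R: ∀x ∀y ¬Rxy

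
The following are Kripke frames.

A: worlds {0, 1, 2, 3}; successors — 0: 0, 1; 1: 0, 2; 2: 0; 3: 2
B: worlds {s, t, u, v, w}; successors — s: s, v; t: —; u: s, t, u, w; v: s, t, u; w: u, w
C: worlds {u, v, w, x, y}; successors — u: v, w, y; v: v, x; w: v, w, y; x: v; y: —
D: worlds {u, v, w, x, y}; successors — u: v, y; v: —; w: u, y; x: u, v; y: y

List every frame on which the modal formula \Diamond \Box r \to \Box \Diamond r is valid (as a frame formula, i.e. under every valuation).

This is the axiom for convergence; its first-order frame correspondent is \forall x \forall y \forall z (Rxy \wedge Rxz \to \exists w (Ryw \wedge Rzw)).
A: ✓.
B: fails — Ruw and Rut but w and t have no common successor.
C: fails — Ruv and Ruy but v and y have no common successor.
D: fails — Ruv and Ruv but v and v have no common successor.
Valid on: A.

A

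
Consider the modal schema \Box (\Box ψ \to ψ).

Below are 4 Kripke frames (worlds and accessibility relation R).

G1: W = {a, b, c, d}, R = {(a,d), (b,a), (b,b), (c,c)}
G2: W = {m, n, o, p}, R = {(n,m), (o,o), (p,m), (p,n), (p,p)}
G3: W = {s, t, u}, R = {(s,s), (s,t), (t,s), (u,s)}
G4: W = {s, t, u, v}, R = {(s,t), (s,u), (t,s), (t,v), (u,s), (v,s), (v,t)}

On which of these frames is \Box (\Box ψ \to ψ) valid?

This is the axiom for shift-reflexivity; its first-order frame correspondent is \forall x \forall y (Rxy \to Ryy).
G1: fails — Rad but not Rdd.
G2: fails — Rpm but not Rmm.
G3: fails — Rst but not Rtt.
G4: fails — Rtv but not Rvv.

none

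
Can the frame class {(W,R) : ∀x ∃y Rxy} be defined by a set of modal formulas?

Yes — defined by □r → ◇r

The condition is seriality. A defining modal formula is □r → ◇r.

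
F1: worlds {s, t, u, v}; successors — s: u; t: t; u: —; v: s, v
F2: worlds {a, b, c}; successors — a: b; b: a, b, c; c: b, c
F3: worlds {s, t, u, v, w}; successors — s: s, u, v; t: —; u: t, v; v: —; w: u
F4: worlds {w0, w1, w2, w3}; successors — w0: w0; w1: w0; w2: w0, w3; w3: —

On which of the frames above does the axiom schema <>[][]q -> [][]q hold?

The schema corresponds to a generalized confluence (Geach) condition: forall x forall y forall z ((xRy & x R^2 z) -> exists w (y R^2 w & z = w)).
F1: fails — vRs, vR²s but no w with sR²w and s=w.
F2: ✓.
F3: fails — sRu, sR²s but no w* with uR²w* and s=w*.
F4: fails — w2Rw3, w2R²w0 but no w with w3R²w and w0=w.

F2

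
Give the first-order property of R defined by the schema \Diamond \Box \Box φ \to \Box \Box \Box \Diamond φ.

\forall x \forall y \forall z ((xRy \wedge x R^3 z) \to \exists w (y R^2 w \wedge zRw))

This is a Sahlqvist (Geach-type) schema ◇^1□^2φ → □^3◇^1φ.
Minimal-valuation argument: fix x; take any y with xR^1y and any z with xR^3z. Set V(φ) to the set of worlds R-reachable from y in exactly 2 steps. Then □^2φ holds at y, so the antecedent holds at x; validity forces ◇^1φ at z, giving a w with zR^1w and yR^2w.
First-order correspondent: \forall x \forall y \forall z ((xRy \wedge x R^3 z) \to \exists w (y R^2 w \wedge zRw)).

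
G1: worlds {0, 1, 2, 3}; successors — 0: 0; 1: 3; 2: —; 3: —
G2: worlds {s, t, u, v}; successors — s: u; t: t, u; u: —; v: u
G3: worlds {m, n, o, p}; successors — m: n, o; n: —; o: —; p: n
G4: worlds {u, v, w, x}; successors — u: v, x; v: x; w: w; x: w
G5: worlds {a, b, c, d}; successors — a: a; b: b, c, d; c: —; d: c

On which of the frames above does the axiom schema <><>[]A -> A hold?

G1, G3

This is the axiom for a generalized confluence (Geach) condition; its first-order frame correspondent is forall x forall y (x R^2 y -> exists w (yRw & x = w)).
G1: satisfies the condition.
G2: fails — tR²u but no w with uRw and t=w.
G3: satisfies the condition.
G4: fails — uR²w but no t with wRt and u=t.
G5: fails — bR²c but no w with cRw and b=w.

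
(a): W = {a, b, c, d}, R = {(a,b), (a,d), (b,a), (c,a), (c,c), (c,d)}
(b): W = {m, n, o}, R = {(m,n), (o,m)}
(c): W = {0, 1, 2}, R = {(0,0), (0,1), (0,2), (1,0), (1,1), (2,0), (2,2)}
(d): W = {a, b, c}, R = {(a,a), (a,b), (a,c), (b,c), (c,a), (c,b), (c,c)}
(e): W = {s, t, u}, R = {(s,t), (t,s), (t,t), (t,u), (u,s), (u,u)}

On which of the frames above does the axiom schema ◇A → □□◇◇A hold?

The schema corresponds to a generalized confluence (Geach) condition: ∀x ∀y ∀z ((xRy ∧ xR²z) → ∃w (y = w ∧ zR²w)).
(a): fails — aRb, aR²a but no w with b=w and aR²w.
(b): fails — oRm, oR²n but no w with m=w and nR²w.
(c): holds.
(d): holds.
(e): holds.

(c), (d), (e)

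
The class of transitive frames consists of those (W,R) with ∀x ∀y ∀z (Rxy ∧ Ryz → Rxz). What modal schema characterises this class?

A defining formula is □ψ → □□ψ (the 4 axiom).
Suppose □ψ→□□ψ is valid. Take Rxy, Ryz and set V(ψ)={w : Rxw}. Then □ψ at x, so □□ψ at x, so □ψ at y, so ψ at z, i.e. Rxz.

□ψ → □□ψ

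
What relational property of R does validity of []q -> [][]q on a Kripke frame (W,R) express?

transitivity: forall x forall y forall z (Rxy & Ryz -> Rxz)

This is the 4 axiom.
It corresponds to transitivity: forall x forall y forall z (Rxy & Ryz -> Rxz).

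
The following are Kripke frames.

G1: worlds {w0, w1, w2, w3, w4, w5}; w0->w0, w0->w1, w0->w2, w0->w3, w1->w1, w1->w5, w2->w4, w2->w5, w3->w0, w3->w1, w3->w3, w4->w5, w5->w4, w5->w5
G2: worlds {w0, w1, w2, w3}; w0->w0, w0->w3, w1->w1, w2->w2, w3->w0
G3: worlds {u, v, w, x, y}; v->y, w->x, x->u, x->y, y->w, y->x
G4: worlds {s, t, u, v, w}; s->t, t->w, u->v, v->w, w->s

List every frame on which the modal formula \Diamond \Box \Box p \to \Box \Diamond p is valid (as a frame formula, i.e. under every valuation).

This is the axiom for a generalized confluence (Geach) condition; its first-order frame correspondent is \forall x \forall y \forall z ((xRy \wedge xRz) \to \exists w (y R^2 w \wedge zRw)).
G1: fails — w0Rw2, w0Rw0 but no w with w2R²w and w0Rw.
G2: satisfies the condition.
G3: fails — wRx, wRx but no t with xR²t and xRt.
G4: fails — sRt, sRt but no w* with tR²w* and tRw*.

G2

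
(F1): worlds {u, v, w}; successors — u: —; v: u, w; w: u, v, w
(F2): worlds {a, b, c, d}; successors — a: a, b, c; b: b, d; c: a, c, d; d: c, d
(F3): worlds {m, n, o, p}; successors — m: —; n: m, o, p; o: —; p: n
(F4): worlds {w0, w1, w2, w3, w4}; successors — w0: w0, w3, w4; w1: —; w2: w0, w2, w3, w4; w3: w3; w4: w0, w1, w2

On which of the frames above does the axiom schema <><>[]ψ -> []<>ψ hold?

Frame correspondent (Sahlqvist): forall x forall y forall z ((x R^2 y & xRz) -> exists w (yRw & zRw)) — i.e. a generalized confluence (Geach) condition.
(F1): fails — vR²u, vRu but no t with uRt and uRt.
(F2): condition met.
(F3): fails — nR²n, nRm but no w with nRw and mRw.
(F4): fails — w0R²w1, w0Rw0 but no w with w1Rw and w0Rw.
Valid on: (F2).

(F2)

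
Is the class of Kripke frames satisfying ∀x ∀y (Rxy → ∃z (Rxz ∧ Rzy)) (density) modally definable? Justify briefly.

Yes, by □□p → □p

Yes: it is density, defined by the C4 schema □□p → □p.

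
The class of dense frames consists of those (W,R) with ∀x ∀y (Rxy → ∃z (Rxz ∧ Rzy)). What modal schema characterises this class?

The condition is density. The C4 schema □□q → □q defines it.
Suppose □□q→□q is valid. Take Rxy and set V(q)={w : xR²w}. Then □□q at x, so □q at x, so q at y, i.e. ∃z(Rxz∧Rzy).

□□q → □q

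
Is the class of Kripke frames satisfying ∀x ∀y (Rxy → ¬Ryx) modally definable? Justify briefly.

Not definable by any modal formula

If a class were modally definable it would be closed under surjective bounded morphisms (Goldblatt–Thomason).
The 5-cycle (worlds s,t,u,v,w with s→t→u→v→w→s) is asymmetric. Mapping every world to a single reflexive point • is a surjective bounded morphism, and the reflexive point is not asymmetric (R•• but asymmetry requires ¬R••).
So no modal formula (or set of formulas) defines exactly the asymmetric frames.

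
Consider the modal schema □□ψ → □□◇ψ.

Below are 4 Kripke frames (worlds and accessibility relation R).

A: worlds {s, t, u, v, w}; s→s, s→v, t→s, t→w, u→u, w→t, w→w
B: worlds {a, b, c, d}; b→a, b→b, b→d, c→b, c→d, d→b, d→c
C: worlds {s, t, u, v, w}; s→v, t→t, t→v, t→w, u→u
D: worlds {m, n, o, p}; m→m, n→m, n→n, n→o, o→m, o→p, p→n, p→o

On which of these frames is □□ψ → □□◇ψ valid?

D

Frame correspondent (Sahlqvist): ∀x ∀z (xR²z → ∃w (xR²w ∧ zRw)) — i.e. a generalized confluence (Geach) condition.
A: fails — sR²v but no w* with sR²w* and vRw*.
B: fails — bR²a but no w with bR²w and aRw.
C: fails — tR²v but no w* with tR²w* and vRw*.
D: holds.
Valid on: D.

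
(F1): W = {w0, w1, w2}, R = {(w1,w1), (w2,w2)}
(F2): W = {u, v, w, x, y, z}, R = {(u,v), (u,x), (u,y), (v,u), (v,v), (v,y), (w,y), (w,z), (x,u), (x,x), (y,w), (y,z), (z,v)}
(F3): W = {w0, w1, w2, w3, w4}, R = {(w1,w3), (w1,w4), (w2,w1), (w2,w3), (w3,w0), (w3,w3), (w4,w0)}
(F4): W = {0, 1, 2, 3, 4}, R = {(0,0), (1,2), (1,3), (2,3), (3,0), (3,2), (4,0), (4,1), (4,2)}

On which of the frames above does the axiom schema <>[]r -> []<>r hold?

The schema corresponds to convergence: forall x forall y forall z (Rxy & Rxz -> exists w (Ryw & Rzw)).
(F1): ✓.
(F2): fails — Ruv and Ruy but v and y have no common successor.
(F3): fails — Rw3w0 and Rw3w0 but w0 and w0 have no common successor.
(F4): fails — R12 and R13 but 2 and 3 have no common successor.
Valid on: (F1).

(F1)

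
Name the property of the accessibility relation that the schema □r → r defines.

reflexivity

Suppose □r→r is valid. At any x set V(r)={w : Rxw}. Then □r holds at x, so r holds at x, i.e. Rxx.
Conversely, on a frame with reflexivity the schema holds at every world under every valuation.
So the correspondent is reflexivity.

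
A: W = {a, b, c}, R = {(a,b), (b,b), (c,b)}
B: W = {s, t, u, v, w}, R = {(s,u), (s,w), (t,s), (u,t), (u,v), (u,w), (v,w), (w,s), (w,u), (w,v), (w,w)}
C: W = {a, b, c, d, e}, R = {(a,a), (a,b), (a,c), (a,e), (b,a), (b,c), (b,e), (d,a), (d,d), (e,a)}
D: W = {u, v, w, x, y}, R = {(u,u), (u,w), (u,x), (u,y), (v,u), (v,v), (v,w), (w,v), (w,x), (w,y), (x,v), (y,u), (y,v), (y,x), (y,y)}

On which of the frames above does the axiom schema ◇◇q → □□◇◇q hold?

A

The schema corresponds to a generalized confluence (Geach) condition: ∀x ∀y ∀z ((xR²y ∧ xR²z) → ∃w (y = w ∧ zR²w)).
A: holds.
B: fails — sR²s, sR²t but no w* with s=w* and tR²w*.
C: fails — aR²a, aR²c but no w with a=w and cR²w.
D: fails — uR²x, uR²x but no t with x=t and xR²t.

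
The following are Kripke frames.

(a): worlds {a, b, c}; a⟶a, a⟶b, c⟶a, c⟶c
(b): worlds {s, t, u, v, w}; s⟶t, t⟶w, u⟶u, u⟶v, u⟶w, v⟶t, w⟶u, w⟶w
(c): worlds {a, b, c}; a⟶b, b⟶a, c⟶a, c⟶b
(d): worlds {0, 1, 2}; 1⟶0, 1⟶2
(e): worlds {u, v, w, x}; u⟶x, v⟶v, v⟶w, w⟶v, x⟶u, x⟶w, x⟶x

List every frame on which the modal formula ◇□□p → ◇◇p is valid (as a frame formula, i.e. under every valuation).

Frame correspondent (Sahlqvist): ∀x ∀y (xRy → ∃w (yR²w ∧ xR²w)) — i.e. a generalized confluence (Geach) condition.
(a): fails — aRb but no w with bR²w and aR²w.
(b): condition met.
(c): fails — aRb but no w with bR²w and aR²w.
(d): fails — 1R0 but no w with 0R²w and 1R²w.
(e): condition met.
Valid on: (b), (e).

(b), (e)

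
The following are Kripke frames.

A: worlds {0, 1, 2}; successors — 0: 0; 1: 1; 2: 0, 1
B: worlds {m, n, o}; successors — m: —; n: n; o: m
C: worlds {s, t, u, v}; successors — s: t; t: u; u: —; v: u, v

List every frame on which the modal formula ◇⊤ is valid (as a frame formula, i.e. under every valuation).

Frame correspondent (Sahlqvist): ∀x ∃y Rxy — i.e. seriality.
A: satisfies the condition.
B: fails — world m has no successor.
C: fails — world u has no successor.

A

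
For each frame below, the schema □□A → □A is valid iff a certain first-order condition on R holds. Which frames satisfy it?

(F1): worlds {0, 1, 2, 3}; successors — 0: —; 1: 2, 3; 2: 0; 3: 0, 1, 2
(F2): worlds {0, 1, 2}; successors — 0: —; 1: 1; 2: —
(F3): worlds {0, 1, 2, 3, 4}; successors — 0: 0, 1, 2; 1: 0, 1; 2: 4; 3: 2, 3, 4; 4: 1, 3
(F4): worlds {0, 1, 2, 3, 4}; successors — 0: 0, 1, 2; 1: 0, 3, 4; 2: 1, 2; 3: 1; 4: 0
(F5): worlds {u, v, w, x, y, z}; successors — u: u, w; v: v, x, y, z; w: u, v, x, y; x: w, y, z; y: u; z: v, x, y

Frame correspondent (Sahlqvist): ∀x ∀y (Rxy → ∃z (Rxz ∧ Rzy)) — i.e. density.
(F1): fails — R31 but no z with R3z and Rz1.
(F2): condition met.
(F3): fails — R24 but no z with R2z and Rz4.
(F4): fails — R31 but no z with R3z and Rz1.
(F5): fails — Rxw but no t with Rxt and Rtw.
Valid on: (F2).

(F2)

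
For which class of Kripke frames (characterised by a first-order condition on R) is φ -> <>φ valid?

Replacing φ by ¬φ and contraposing gives the equivalent schema □φ → φ.
Suppose □φ→φ is valid. At any x set V(φ)={w : Rxw}. Then □φ holds at x, so φ holds at x, i.e. Rxx.

reflexivity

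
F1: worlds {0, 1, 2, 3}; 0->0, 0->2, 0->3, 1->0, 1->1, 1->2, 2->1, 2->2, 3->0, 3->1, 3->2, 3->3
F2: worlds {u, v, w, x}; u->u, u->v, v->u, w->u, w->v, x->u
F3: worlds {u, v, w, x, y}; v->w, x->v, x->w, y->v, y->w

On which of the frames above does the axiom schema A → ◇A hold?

F1

Frame correspondent (Sahlqvist): ∀x Rxx — i.e. reflexivity.
F1: condition met.
F2: fails — world v does not see itself.
F3: fails — world u does not see itself.
Valid on: F1.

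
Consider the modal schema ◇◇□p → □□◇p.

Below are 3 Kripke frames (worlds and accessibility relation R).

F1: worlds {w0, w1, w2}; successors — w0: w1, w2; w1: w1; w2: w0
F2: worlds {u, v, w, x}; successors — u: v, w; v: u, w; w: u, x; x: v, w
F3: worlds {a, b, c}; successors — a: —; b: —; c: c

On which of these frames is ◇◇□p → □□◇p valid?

The schema corresponds to a generalized confluence (Geach) condition: ∀x ∀y ∀z ((xR²y ∧ xR²z) → ∃w (yRw ∧ zRw)).
F1: fails — w2R²w1, w2R²w2 but no w with w1Rw and w2Rw.
F2: fails — uR²u, uR²w but no t with uRt and wRt.
F3: ✓.
Valid on: F3.

F3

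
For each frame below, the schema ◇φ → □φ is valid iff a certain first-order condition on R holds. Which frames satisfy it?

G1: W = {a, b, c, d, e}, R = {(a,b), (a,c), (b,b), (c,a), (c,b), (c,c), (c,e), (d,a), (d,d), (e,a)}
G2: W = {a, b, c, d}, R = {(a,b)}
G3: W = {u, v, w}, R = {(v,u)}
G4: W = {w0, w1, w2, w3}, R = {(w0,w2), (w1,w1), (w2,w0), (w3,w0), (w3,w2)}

G2, G3

The schema corresponds to partial functionality: ∀x ∀y ∀z (Rxy ∧ Rxz → y = z).
G1: fails — a sees both b and c.
G2: satisfies the condition.
G3: satisfies the condition.
G4: fails — w3 sees both w0 and w2.
Valid on: G2, G3.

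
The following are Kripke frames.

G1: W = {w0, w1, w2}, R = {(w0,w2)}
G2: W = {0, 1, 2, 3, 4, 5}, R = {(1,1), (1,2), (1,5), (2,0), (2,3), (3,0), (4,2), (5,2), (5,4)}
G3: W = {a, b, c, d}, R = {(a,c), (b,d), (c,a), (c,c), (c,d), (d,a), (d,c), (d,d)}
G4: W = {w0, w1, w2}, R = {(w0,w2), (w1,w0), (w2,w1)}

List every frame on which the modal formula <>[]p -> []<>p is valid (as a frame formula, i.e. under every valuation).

The schema corresponds to convergence: forall x forall y forall z (Rxy & Rxz -> exists w (Ryw & Rzw)).
G1: fails — Rw0w2 and Rw0w2 but w2 and w2 have no common successor.
G2: fails — R12 and R11 but 2 and 1 have no common successor.
G3: condition met.
G4: condition met.

G3, G4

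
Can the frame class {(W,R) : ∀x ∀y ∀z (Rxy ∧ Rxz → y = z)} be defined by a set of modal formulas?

Yes — defined by ◇q → □q

Yes: it is partial functionality, defined by the CD schema ◇q → □q.
Suppose ◇q→□q is valid. Take Rxy, Rxz and set V(q)={y}. Then ◇q at x, so □q at x, so q at z, i.e. z=y.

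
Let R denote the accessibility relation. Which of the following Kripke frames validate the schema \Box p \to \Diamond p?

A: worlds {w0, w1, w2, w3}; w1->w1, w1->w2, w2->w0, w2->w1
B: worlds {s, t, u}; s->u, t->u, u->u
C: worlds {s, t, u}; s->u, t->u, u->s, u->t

B, C

This is the axiom for seriality; its first-order frame correspondent is \forall x \exists y Rxy.
A: fails — world w0 has no successor.
B: condition met.
C: condition met.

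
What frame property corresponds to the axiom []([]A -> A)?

Shift-reflexivity

Suppose □(□A→A) is valid. Take Rxy and set V(A)={w : Ryw}. Then at y, □A holds; since □(□A→A) at x, □A→A at y, so A at y, i.e. Ryy.
Conversely, any frame satisfying forall x forall y (Rxy -> Ryy) validates the schema.
Frame condition: forall x forall y (Rxy -> Ryy).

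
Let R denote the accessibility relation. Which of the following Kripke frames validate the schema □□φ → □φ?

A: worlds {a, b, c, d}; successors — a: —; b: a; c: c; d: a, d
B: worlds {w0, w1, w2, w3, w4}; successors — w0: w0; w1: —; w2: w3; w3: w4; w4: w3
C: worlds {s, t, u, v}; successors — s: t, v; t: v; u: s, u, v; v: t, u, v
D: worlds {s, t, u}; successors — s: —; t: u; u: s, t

This is the axiom for density; its first-order frame correspondent is ∀x ∀y (Rxy → ∃z (Rxz ∧ Rzy)).
A: fails — Rba but no z with Rbz and Rza.
B: fails — Rw4w3 but no z with Rw4z and Rzw3.
C: condition met.
D: fails — Rus but no z with Ruz and Rzs.

C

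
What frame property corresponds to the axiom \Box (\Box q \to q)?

Shift-reflexivity

Suppose □(□q→q) is valid. Take Rxy and set V(q)={w : Ryw}. Then at y, □q holds; since □(□q→q) at x, □q→q at y, so q at y, i.e. Ryy.
Conversely, on a frame with shift-reflexivity the schema holds at every world under every valuation.
Frame condition: \forall x \forall y (Rxy \to Ryy).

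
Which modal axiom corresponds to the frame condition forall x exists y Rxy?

A defining formula is □r → ◇r (the D axiom).
Suppose □r→◇r is valid. At any x set V(r)=W. Then □r at x, so ◇r at x, so x has a successor.

□r → ◇r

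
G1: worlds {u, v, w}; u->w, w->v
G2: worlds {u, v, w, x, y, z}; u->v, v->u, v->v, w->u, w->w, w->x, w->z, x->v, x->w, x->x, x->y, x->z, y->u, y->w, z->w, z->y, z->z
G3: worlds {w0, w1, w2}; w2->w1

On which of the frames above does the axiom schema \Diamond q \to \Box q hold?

Frame correspondent (Sahlqvist): \forall x \forall y \forall z (Rxy \wedge Rxz \to y = z) — i.e. partial functionality.
G1: holds.
G2: fails — v sees both u and v.
G3: holds.
Valid on: G1, G3.

G1, G3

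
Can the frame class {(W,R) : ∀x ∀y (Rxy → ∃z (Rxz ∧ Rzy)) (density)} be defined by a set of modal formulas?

Yes, by □□r → □r

Yes: it is density, defined by the C4 schema □□r → □r.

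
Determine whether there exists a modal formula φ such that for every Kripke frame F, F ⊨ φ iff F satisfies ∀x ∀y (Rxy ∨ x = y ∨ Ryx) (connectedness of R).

Modal frame validity is preserved under disjoint unions.
Take 3 disjoint single-world reflexive frames: each is trivially connected, but their disjoint union has 3 worlds with no edge between distinct components, so it is not connected.
So no modal formula (or set of formulas) defines exactly the connected frames.

Not modally definable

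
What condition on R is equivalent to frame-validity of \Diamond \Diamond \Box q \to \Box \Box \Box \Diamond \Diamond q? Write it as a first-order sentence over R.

This is a Sahlqvist (Geach-type) schema ◇^2□^1q → □^3◇^2q.
Minimal-valuation argument: fix x; take any y with xR^2y and any z with xR^3z. Set V(q) to the set of worlds R-reachable from y in exactly 1 step. Then □^1q holds at y, so the antecedent holds at x; validity forces ◇^2q at z, giving a w with zR^2w and yR^1w.
First-order correspondent: \forall x \forall y \forall z ((x R^2 y \wedge x R^3 z) \to \exists w (yRw \wedge z R^2 w)).

\forall x \forall y \forall z ((x R^2 y \wedge x R^3 z) \to \exists w (yRw \wedge z R^2 w))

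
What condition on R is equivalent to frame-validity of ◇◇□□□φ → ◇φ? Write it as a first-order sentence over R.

This is a Sahlqvist (Geach-type) schema ◇^2□^3φ → □^0◇^1φ.
Minimal-valuation argument: fix x; take any y with xR^2y and any z with xR^0z. Set V(φ) to the set of worlds R-reachable from y in exactly 3 steps. Then □^3φ holds at y, so the antecedent holds at x; validity forces ◇^1φ at z, giving a w with zR^1w and yR^3w.
First-order correspondent: ∀x ∀y (xR²y → ∃w (yR³w ∧ xRw)).

∀x ∀y (xR²y → ∃w (yR³w ∧ xRw))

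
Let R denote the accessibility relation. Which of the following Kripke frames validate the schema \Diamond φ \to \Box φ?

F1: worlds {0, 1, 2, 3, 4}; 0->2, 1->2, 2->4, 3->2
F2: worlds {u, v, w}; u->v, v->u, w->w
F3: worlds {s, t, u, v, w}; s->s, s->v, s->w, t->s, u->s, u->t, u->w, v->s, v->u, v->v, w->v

F1, F2

Frame correspondent (Sahlqvist): \forall x \forall y \forall z (Rxy \wedge Rxz \to y = z) — i.e. partial functionality.
F1: condition met.
F2: condition met.
F3: fails — s sees both s and v.
Valid on: F1, F2.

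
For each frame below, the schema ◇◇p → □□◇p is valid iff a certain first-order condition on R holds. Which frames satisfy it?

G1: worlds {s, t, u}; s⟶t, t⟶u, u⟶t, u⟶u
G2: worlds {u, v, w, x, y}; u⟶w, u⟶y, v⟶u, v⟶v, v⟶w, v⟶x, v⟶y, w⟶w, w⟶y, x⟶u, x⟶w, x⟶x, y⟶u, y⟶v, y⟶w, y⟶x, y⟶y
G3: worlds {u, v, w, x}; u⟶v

G3

The schema corresponds to a generalized confluence (Geach) condition: ∀x ∀y ∀z ((xR²y ∧ xR²z) → ∃w (y = w ∧ zRw)).
G1: fails — tR²t, tR²t but no w with t=w and tRw.
G2: fails — uR²u, uR²u but no t with u=t and uRt.
G3: satisfies the condition.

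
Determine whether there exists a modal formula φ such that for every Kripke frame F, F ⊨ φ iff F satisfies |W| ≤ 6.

If a class were modally definable it would be closed under disjoint unions (Goldblatt–Thomason).
Any modal formula valid on each of 7 disjoint one-world frames is valid on their disjoint union (validity is preserved under disjoint unions). Each one-world frame has |W|=1≤6, but the union has |W|=7.
So the class is not modally definable.

Not definable by any modal formula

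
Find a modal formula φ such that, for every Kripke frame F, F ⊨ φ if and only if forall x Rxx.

□p → p

The condition is reflexivity. The T schema □p → p defines it.
Suppose □p→p is valid. At any x set V(p)={w : Rxw}. Then □p holds at x, so p holds at x, i.e. Rxx.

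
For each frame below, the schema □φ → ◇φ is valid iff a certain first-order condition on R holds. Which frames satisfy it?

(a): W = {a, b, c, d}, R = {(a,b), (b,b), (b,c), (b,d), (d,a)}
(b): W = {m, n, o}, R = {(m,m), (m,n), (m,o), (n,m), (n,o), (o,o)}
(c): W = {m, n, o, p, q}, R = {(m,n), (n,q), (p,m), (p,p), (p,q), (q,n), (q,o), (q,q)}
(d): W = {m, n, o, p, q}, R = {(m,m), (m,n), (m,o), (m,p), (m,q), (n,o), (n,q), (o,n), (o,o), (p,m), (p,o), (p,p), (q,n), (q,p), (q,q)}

The schema corresponds to seriality: ∀x ∃y Rxy.
(a): fails — world c has no successor.
(b): ✓.
(c): fails — world o has no successor.
(d): ✓.

(b), (d)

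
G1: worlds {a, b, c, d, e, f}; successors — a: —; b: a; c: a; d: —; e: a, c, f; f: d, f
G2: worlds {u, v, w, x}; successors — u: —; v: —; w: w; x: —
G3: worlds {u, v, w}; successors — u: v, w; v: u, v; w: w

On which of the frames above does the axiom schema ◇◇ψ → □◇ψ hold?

G2

This is the axiom for a generalized confluence (Geach) condition; its first-order frame correspondent is ∀x ∀y ∀z ((xR²y ∧ xRz) → ∃w (y = w ∧ zRw)).
G1: fails — eR²a, eRa but no w with a=w and aRw.
G2: ✓.
G3: fails — uR²u, uRw but no t with u=t and wRt.
Valid on: G2.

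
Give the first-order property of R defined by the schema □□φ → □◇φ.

This is a Sahlqvist (Geach-type) schema ◇^0□^2φ → □^1◇^1φ.
Minimal-valuation argument: fix x; take any y with xR^0y and any z with xR^1z. Set V(φ) to the set of worlds R-reachable from y in exactly 2 steps. Then □^2φ holds at y, so the antecedent holds at x; validity forces ◇^1φ at z, giving a w with zR^1w and yR^2w.
First-order correspondent: ∀x ∀z (xRz → ∃w (xR²w ∧ zRw)).

∀x ∀z (xRz → ∃w (xR²w ∧ zRw))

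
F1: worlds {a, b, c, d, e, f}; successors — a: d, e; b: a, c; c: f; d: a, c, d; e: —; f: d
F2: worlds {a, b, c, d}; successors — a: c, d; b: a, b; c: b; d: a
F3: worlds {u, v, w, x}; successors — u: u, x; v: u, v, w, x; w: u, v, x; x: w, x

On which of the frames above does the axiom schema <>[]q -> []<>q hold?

F3

The schema corresponds to convergence: forall x forall y forall z (Rxy & Rxz -> exists w (Ryw & Rzw)).
F1: fails — Rae and Rae but e and e have no common successor.
F2: fails — Rac and Rad but c and d have no common successor.
F3: condition met.
Valid on: F3.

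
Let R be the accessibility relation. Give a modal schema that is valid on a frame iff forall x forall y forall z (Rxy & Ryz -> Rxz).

□p → □□p

This is transitivity; the standard corresponding axiom is 4: □p → □□p.
Suppose □p→□□p is valid. Take Rxy, Ryz and set V(p)={w : Rxw}. Then □p at x, so □□p at x, so □p at y, so p at z, i.e. Rxz.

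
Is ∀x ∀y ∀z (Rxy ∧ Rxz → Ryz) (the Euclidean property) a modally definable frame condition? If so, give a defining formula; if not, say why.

Yes: it is the Euclidean property, defined by the 5 schema ◇r → □◇r.

Yes — defined by ◇r → □◇r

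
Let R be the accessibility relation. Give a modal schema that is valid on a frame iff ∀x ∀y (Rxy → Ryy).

The condition is shift-reflexivity. The T□ schema □(□p → p) defines it.
Suppose □(□p→p) is valid. Take Rxy and set V(p)={w : Ryw}. Then at y, □p holds; since □(□p→p) at x, □p→p at y, so p at y, i.e. Ryy.

□(□p → p)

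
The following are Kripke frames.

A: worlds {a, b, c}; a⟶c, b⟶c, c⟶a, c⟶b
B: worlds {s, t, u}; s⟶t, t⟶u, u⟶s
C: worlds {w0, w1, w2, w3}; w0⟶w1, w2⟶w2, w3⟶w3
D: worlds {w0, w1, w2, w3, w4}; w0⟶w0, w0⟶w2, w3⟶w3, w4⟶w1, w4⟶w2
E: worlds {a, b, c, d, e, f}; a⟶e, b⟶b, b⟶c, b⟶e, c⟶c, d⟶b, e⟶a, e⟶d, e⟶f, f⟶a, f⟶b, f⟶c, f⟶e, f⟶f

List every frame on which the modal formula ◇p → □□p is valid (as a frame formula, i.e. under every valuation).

C

This is the axiom for a generalized confluence (Geach) condition; its first-order frame correspondent is ∀x ∀y ∀z ((xRy ∧ xR²z) → ∃w (y = w ∧ z = w)).
A: fails — aRc, aR²a but c ≠ a.
B: fails — sRt, sR²u but t ≠ u.
C: condition met.
D: fails — w0Rw0, w0R²w2 but w0 ≠ w2.
E: fails — aRe, aR²a but e ≠ a.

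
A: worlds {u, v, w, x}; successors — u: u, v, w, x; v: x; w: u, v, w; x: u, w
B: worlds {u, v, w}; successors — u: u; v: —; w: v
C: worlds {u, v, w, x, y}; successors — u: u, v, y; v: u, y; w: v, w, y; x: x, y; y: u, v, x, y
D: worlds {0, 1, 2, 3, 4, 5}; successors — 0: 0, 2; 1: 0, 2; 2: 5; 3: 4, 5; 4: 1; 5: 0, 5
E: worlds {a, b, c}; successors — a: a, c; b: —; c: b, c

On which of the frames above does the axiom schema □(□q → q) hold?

none

Frame correspondent (Sahlqvist): ∀x ∀y (Rxy → Ryy) — i.e. shift-reflexivity.
A: fails — Ruv but not Rvv.
B: fails — Rwv but not Rvv.
C: fails — Ruv but not Rvv.
D: fails — R34 but not R44.
E: fails — Rcb but not Rbb.
Valid on no frame.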